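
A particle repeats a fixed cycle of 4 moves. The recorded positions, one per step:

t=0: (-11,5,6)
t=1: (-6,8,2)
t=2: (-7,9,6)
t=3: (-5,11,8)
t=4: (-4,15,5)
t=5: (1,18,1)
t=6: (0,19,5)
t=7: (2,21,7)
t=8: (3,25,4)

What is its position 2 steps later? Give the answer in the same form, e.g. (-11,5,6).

The moves between consecutive positions are (+5,+3,-4), (-1,+1,+4), (+2,+2,+2), (+1,+4,-3), (+5,+3,-4), (-1,+1,+4), (+2,+2,+2), (+1,+4,-3); they repeat the 4-cycle [(+5,+3,-4), (-1,+1,+4), (+2,+2,+2), (+1,+4,-3)].
step 9: apply (+5,+3,-4) → (8,28,0)
step 10: apply (-1,+1,+4) → (7,29,4)

(7,29,4)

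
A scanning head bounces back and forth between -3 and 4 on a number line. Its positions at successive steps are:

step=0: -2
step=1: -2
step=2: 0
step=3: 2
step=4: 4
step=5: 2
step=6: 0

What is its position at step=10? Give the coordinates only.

2

The value travels 2 per step and bounces off the walls at -3 and 4.
  step 7: 0 → -2
  step 8: -2 → -2
  step 9: -2 → 0
  step 10: 0 → 2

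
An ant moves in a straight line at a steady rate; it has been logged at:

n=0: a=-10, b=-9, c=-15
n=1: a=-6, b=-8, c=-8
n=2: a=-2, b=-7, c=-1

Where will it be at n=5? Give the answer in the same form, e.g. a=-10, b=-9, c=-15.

Each step adds (+4,+1,+7) to the position.
step 3: a=-2, b=-7, c=-1 + (+4,+1,+7) → a=2, b=-6, c=6
step 4: a=2, b=-6, c=6 + (+4,+1,+7) → a=6, b=-5, c=13
step 5: a=6, b=-5, c=13 + (+4,+1,+7) → a=10, b=-4, c=20

a=10, b=-4, c=20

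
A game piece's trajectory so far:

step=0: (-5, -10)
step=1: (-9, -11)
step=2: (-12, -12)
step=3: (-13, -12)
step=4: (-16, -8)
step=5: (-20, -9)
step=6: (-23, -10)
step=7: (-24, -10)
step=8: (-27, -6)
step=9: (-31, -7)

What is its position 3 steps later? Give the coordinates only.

(-38, -4)

Differencing gives (-4, -1), (-3, -1), (-1, +0), (-3, +4), (-4, -1), (-3, -1), (-1, +0), (-3, +4), (-4, -1). This is the pattern (-4, -1), (-3, -1), (-1, +0), (-3, +4) repeated.
step 10: apply (-3, -1) → (-34, -8)
step 11: apply (-1, +0) → (-35, -8)
step 12: apply (-3, +4) → (-38, -4)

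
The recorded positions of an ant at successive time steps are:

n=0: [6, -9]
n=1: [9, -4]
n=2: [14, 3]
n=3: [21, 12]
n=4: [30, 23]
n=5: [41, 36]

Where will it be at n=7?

[69, 68]

First differences are [+3, +5], [+5, +7], [+7, +9], [+9, +11], [+11, +13]; their common second difference is [+2, +2] (constant acceleration).
step 6: [41, 36] + [+13, +15] → [54, 51]
step 7: [54, 51] + [+15, +17] → [69, 68]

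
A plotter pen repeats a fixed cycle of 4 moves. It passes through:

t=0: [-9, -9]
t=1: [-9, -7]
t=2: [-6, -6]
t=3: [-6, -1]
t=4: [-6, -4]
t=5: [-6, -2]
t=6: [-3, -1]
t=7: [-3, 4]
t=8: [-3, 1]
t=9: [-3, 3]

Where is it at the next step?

The moves between consecutive positions are [+0, +2], [+3, +1], [+0, +5], [+0, -3], [+0, +2], [+3, +1], [+0, +5], [+0, -3], [+0, +2]; they repeat the 4-cycle [[+0, +2], [+3, +1], [+0, +5], [+0, -3]].
step 10: apply [+3, +1] → [0, 4]

[0, 4]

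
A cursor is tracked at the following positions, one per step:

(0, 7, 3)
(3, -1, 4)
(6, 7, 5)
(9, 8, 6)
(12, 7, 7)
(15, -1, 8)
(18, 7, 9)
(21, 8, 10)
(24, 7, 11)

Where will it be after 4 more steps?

The first coordinate changes by +3 each step, so at step 12 it is 0 + 12·(3) = 36.
The second coordinate repeats the cycle [7, -1, 7, 8] with period 4; step 12 mod 4 = 0, giving 7.
The third coordinate changes by +1 each step, so at step 12 it is 3 + 12·(1) = 15.

(36, 7, 15)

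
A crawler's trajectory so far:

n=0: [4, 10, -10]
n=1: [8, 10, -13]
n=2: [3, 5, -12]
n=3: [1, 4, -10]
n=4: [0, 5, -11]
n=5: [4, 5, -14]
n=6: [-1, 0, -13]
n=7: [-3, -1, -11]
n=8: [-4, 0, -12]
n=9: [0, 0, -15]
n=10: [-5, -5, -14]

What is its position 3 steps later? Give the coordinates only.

Step-to-step displacements: [+4, +0, -3], [-5, -5, +1], [-2, -1, +2], [-1, +1, -1], [+4, +0, -3], [-5, -5, +1], [-2, -1, +2], [-1, +1, -1], [+4, +0, -3], [-5, -5, +1] — a repeating cycle of length 4.
step 11: apply [-2, -1, +2] → [-7, -6, -12]
step 12: apply [-1, +1, -1] → [-8, -5, -13]
step 13: apply [+4, +0, -3] → [-4, -5, -16]

[-4, -5, -16]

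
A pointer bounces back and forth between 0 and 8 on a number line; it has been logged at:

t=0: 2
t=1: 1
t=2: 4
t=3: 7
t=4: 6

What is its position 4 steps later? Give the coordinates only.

The value travels 3 per step and bounces off the walls at 0 and 8.
  step 5: 6 → 3
  step 6: 3 → 0
  step 7: 0 → 3
  step 8: 3 → 6

6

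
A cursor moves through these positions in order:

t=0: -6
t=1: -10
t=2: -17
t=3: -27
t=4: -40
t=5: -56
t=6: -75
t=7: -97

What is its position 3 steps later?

First differences are -4, -7, -10, -13, -16, -19, -22; their common second difference is -3 (constant acceleration).
step 8: -97 − 25 → -122
step 9: -122 − 28 → -150
step 10: -150 − 31 → -181

-181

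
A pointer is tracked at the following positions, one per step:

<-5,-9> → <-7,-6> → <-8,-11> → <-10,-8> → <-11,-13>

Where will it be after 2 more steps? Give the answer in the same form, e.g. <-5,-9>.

Step-to-step displacements: <-2,+3>, <-1,-5>, <-2,+3>, <-1,-5> — a repeating cycle of length 2.
step 5: apply <-2,+3> → <-13,-10>
step 6: apply <-1,-5> → <-14,-15>

<-14,-15>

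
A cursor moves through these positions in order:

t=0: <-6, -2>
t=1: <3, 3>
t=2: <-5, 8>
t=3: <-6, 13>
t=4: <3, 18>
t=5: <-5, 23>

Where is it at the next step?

The first coordinate repeats the cycle [-6, 3, -5] with period 3; step 6 mod 3 = 0, giving -6.
The second coordinate changes by +5 each step, so at step 6 it is -2 + 6·(5) = 28.

<-6, 28>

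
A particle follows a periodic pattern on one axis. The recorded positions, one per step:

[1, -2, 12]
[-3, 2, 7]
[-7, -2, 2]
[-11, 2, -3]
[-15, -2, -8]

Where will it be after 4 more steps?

First: linear, -4 per step → -31 at step 8.
Second: cycles through -2, 2 every 2 steps. Step 8 lands at position 0 of the cycle → -2.
Third: linear, -5 per step → -28 at step 8.

[-31, -2, -28]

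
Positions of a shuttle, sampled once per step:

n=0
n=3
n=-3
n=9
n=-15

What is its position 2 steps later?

Step-to-step displacements: +3, -6, +12, -24; each is -2× the previous.
step 5: -15 + 48 → n=33
step 6: 33 − 96 → n=-63

n=-63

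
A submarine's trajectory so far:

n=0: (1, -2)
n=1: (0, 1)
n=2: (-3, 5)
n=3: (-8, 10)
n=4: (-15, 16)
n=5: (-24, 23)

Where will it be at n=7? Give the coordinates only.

Taking differences between consecutive positions: (-1, +3), (-3, +4), (-5, +5), (-7, +6), (-9, +7). These grow by (-2, +1) each step.
step 6: (-24, 23) + (-11, +8) → (-35, 31)
step 7: (-35, 31) + (-13, +9) → (-48, 40)

(-48, 40)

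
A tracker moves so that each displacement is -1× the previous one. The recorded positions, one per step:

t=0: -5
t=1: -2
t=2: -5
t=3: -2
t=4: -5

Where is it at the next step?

-2

Step-to-step displacements: +3, -3, +3, -3; each is -1× the previous.
step 5: -5 + 3 → -2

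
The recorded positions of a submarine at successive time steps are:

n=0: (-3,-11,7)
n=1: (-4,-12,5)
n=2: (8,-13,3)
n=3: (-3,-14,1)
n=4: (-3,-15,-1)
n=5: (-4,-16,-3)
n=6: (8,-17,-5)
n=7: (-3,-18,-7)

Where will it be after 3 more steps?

First: cycles through -3, -4, 8, -3 every 4 steps. Step 10 lands at position 2 of the cycle → 8.
Second: linear, -1 per step → -21 at step 10.
Third: linear, -2 per step → -13 at step 10.

(8,-21,-13)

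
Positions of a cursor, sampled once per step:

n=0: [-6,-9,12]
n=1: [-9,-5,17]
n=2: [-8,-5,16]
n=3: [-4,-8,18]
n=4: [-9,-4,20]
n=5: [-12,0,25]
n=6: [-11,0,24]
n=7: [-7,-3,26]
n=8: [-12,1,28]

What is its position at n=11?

[-10,2,34]

Differencing gives [-3,+4,+5], [+1,+0,-1], [+4,-3,+2], [-5,+4,+2], [-3,+4,+5], [+1,+0,-1], [+4,-3,+2], [-5,+4,+2]. This is the pattern [-3,+4,+5], [+1,+0,-1], [+4,-3,+2], [-5,+4,+2] repeated.
step 9: apply [-3,+4,+5] → [-15,5,33]
step 10: apply [+1,+0,-1] → [-14,5,32]
step 11: apply [+4,-3,+2] → [-10,2,34]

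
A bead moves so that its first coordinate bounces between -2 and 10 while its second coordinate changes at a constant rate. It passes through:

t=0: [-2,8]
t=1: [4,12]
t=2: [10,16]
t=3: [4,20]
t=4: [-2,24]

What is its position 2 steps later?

[10,32]

The first coordinate travels 6 per step and bounces off the walls at -2 and 10.
  step 5: -2 → 4
  step 6: 4 → 10
The second coordinate changes by +4 each step: at step 6 it is 32.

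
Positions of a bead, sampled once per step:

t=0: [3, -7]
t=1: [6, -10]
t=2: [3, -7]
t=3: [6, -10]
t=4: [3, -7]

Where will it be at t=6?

Consecutive displacements [+3, -3], [-3, +3], [+3, -3], [-3, +3] scale by a factor of -1 each step.
step 5: [3, -7] + [+3, -3] → [6, -10]
step 6: [6, -10] + [-3, +3] → [3, -7]

[3, -7]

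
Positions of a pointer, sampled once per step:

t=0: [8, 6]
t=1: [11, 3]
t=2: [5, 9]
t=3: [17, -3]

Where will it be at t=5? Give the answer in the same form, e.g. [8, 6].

[41, -27]

Step-to-step displacements: [+3, -3], [-6, +6], [+12, -12]; each is -2× the previous.
step 4: [17, -3] + [-24, +24] → [-7, 21]
step 5: [-7, 21] + [+48, -48] → [41, -27]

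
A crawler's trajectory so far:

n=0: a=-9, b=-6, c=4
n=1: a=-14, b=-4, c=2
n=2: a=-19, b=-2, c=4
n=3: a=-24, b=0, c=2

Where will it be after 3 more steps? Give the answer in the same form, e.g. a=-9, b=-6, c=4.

A: linear, -5 per step → -39 at step 6.
B: linear, +2 per step → 6 at step 6.
C: cycles through 4, 2 every 2 steps. Step 6 lands at position 0 of the cycle → 4.

a=-39, b=6, c=4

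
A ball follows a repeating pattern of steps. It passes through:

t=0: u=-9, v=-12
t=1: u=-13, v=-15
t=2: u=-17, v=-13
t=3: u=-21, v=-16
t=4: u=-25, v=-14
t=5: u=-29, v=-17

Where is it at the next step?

Differencing gives (-4,-3), (-4,+2), (-4,-3), (-4,+2), (-4,-3). This is the pattern (-4,-3), (-4,+2) repeated.
step 6: apply (-4,+2) → u=-33, v=-15

u=-33, v=-15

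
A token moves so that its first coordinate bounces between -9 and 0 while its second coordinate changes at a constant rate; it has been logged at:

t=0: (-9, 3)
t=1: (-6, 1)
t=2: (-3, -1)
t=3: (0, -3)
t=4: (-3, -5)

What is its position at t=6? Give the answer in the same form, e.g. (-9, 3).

The first coordinate travels 3 per step and bounces off the walls at -9 and 0.
  step 5: -3 → -6
  step 6: -6 → -9
The second coordinate changes by -2 each step: at step 6 it is -9.

(-9, -9)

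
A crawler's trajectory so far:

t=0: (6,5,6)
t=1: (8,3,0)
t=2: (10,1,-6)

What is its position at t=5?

(16,-5,-24)

The position changes by (+2,-2,-6) every step.
step 3: (10,1,-6) + (+2,-2,-6) → (12,-1,-12)
step 4: (12,-1,-12) + (+2,-2,-6) → (14,-3,-18)
step 5: (14,-3,-18) + (+2,-2,-6) → (16,-5,-24)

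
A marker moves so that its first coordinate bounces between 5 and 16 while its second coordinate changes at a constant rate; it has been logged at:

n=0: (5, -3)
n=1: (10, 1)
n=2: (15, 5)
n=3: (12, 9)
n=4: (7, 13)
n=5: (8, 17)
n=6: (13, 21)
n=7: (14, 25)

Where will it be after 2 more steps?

The first coordinate travels 5 per step and bounces off the walls at 5 and 16.
  step 8: 14 → 9
  step 9: 9 → 6
The second coordinate changes by +4 each step: at step 9 it is 33.

(6, 33)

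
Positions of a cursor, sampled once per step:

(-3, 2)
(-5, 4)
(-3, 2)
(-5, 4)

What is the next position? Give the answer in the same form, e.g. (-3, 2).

(-3, 2)

Consecutive displacements (-2, +2), (+2, -2), (-2, +2) scale by a factor of -1 each step.
step 4: (-5, 4) + (+2, -2) → (-3, 2)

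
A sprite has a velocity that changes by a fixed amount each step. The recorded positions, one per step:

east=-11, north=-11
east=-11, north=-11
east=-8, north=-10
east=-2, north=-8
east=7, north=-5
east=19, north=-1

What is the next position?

Taking differences between consecutive positions: (+0, +0), (+3, +1), (+6, +2), (+9, +3), (+12, +4). These grow by (+3, +1) each step.
step 6: east=19, north=-1 + (+15, +5) → east=34, north=4

east=34, north=4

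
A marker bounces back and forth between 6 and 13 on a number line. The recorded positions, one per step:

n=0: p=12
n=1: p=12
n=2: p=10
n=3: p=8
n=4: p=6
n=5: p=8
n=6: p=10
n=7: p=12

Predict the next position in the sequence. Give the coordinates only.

The value travels 2 per step and bounces off the walls at 6 and 13.
  step 8: 12 → 12

p=12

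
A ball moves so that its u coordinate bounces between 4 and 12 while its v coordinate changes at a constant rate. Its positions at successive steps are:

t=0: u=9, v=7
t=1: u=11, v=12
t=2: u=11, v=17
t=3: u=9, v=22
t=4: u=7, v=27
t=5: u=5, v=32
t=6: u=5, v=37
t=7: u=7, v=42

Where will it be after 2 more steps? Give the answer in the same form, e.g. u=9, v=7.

The u coordinate reflects between 4 and 12, moving 2 per step.
  step 8: 7 → 9
  step 9: 9 → 11
The v coordinate changes by +5 each step: at step 9 it is 52.

u=11, v=52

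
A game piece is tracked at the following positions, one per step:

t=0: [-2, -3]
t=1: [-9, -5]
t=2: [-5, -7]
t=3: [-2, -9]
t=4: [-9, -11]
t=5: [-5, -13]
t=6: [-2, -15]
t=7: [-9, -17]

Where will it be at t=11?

First: cycles through -2, -9, -5 every 3 steps. Step 11 lands at position 2 of the cycle → -5.
Second: linear, -2 per step → -25 at step 11.

[-5, -25]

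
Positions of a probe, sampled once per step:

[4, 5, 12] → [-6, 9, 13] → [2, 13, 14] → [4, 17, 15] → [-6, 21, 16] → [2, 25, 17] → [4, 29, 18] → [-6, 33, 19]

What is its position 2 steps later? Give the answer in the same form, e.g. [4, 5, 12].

[4, 41, 21]

The first coordinate repeats the cycle [4, -6, 2] with period 3; step 9 mod 3 = 0, giving 4.
The second coordinate changes by +4 each step, so at step 9 it is 5 + 9·(4) = 41.
The third coordinate changes by +1 each step, so at step 9 it is 12 + 9·(1) = 21.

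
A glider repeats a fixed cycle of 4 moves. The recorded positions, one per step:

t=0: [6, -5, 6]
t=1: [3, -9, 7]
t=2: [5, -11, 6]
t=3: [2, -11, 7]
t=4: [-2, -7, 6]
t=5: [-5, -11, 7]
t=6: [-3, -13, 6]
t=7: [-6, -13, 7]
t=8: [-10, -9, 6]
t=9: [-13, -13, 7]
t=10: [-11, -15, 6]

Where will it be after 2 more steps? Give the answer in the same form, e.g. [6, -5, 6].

The moves between consecutive positions are [-3, -4, +1], [+2, -2, -1], [-3, +0, +1], [-4, +4, -1], [-3, -4, +1], [+2, -2, -1], [-3, +0, +1], [-4, +4, -1], [-3, -4, +1], [+2, -2, -1]; they repeat the 4-cycle [[-3, -4, +1], [+2, -2, -1], [-3, +0, +1], [-4, +4, -1]].
step 11: apply [-3, +0, +1] → [-14, -15, 7]
step 12: apply [-4, +4, -1] → [-18, -11, 6]

[-18, -11, 6]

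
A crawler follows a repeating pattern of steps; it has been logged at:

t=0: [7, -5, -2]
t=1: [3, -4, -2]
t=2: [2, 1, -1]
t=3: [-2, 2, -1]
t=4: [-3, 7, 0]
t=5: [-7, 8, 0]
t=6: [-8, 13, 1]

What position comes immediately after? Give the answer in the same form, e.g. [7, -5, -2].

[-12, 14, 1]

Step-to-step displacements: [-4, +1, +0], [-1, +5, +1], [-4, +1, +0], [-1, +5, +1], [-4, +1, +0], [-1, +5, +1] — a repeating cycle of length 2.
step 7: apply [-4, +1, +0] → [-12, 14, 1]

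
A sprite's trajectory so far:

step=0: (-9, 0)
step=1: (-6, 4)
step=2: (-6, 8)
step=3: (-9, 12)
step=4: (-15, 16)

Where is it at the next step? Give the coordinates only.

(-24, 20)

First differences are (+3, +4), (+0, +4), (-3, +4), (-6, +4); their common second difference is (-3, +0) (constant acceleration).
step 5: (-15, 16) + (-9, +4) → (-24, 20)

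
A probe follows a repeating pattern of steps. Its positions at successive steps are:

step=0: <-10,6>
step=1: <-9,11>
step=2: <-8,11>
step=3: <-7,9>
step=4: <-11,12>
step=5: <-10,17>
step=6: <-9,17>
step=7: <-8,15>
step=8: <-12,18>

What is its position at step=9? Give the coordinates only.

<-11,23>

Differencing gives <+1,+5>, <+1,+0>, <+1,-2>, <-4,+3>, <+1,+5>, <+1,+0>, <+1,-2>, <-4,+3>. This is the pattern <+1,+5>, <+1,+0>, <+1,-2>, <-4,+3> repeated.
step 9: apply <+1,+5> → <-11,23>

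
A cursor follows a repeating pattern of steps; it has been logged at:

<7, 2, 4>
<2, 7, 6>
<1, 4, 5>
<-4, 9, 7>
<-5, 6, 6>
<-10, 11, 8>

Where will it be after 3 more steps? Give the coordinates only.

<-17, 10, 8>

Step-to-step displacements: <-5, +5, +2>, <-1, -3, -1>, <-5, +5, +2>, <-1, -3, -1>, <-5, +5, +2> — a repeating cycle of length 2.
step 6: apply <-1, -3, -1> → <-11, 8, 7>
step 7: apply <-5, +5, +2> → <-16, 13, 9>
step 8: apply <-1, -3, -1> → <-17, 10, 8>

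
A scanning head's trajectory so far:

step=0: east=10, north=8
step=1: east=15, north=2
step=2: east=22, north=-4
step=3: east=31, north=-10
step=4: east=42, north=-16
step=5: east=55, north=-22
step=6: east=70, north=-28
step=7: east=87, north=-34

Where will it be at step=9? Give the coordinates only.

First differences are (+5, -6), (+7, -6), (+9, -6), (+11, -6), (+13, -6), (+15, -6), (+17, -6); their common second difference is (+2, +0) (constant acceleration).
step 8: east=87, north=-34 + (+19, -6) → east=106, north=-40
step 9: east=106, north=-40 + (+21, -6) → east=127, north=-46

east=127, north=-46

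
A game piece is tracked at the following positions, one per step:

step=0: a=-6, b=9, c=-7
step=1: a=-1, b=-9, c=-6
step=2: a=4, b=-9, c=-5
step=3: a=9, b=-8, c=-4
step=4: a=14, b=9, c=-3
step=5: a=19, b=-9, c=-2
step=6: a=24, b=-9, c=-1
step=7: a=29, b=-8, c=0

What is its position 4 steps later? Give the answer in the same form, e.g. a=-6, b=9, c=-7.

The a coordinate changes by +5 each step, so at step 11 it is -6 + 11·(5) = 49.
The b coordinate repeats the cycle [9, -9, -9, -8] with period 4; step 11 mod 4 = 3, giving -8.
The c coordinate changes by +1 each step, so at step 11 it is -7 + 11·(1) = 4.

a=49, b=-8, c=4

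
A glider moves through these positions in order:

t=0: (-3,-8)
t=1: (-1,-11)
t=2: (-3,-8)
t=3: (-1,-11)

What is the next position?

(-3,-8)

The jumps are (+2,-3), (-2,+3), (+2,-3) — a geometric progression with ratio -1.
step 4: (-1,-11) + (-2,+3) → (-3,-8)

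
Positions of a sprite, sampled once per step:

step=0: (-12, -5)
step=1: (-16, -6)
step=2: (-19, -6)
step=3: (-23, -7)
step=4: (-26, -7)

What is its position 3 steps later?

Step-to-step displacements: (-4, -1), (-3, +0), (-4, -1), (-3, +0) — a repeating cycle of length 2.
step 5: apply (-4, -1) → (-30, -8)
step 6: apply (-3, +0) → (-33, -8)
step 7: apply (-4, -1) → (-37, -9)

(-37, -9)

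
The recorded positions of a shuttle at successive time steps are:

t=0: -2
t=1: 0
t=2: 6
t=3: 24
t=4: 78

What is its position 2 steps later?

The jumps are +2, +6, +18, +54 — a geometric progression with ratio 3.
step 5: 78 + 162 → 240
step 6: 240 + 486 → 726

726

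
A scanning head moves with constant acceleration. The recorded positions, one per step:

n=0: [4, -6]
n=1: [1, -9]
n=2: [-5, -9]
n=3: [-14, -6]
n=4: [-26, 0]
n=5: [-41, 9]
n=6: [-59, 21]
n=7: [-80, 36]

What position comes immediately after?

First differences are [-3, -3], [-6, +0], [-9, +3], [-12, +6], [-15, +9], [-18, +12], [-21, +15]; their common second difference is [-3, +3] (constant acceleration).
step 8: [-80, 36] + [-24, +18] → [-104, 54]

[-104, 54]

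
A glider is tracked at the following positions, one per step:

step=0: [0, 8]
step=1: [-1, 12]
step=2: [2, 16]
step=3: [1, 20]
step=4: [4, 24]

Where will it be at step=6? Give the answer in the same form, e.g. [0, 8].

Differencing gives [-1, +4], [+3, +4], [-1, +4], [+3, +4]. This is the pattern [-1, +4], [+3, +4] repeated.
step 5: apply [-1, +4] → [3, 28]
step 6: apply [+3, +4] → [6, 32]

[6, 32]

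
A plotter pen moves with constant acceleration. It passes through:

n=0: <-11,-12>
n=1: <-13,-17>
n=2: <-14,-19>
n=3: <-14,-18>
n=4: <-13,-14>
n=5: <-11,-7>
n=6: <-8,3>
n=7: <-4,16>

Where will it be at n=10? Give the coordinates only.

First differences are <-2,-5>, <-1,-2>, <+0,+1>, <+1,+4>, <+2,+7>, <+3,+10>, <+4,+13>; their common second difference is <+1,+3> (constant acceleration).
step 8: <-4,16> + <+5,+16> → <1,32>
step 9: <1,32> + <+6,+19> → <7,51>
step 10: <7,51> + <+7,+22> → <14,73>

<14,73>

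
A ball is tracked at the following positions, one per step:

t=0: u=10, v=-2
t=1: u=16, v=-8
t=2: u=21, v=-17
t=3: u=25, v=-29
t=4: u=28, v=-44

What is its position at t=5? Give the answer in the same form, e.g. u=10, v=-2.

Successive displacements: (+6,-6), (+5,-9), (+4,-12), (+3,-15) — each changes by (-1,-3).
step 5: u=28, v=-44 + (+2,-18) → u=30, v=-62

u=30, v=-62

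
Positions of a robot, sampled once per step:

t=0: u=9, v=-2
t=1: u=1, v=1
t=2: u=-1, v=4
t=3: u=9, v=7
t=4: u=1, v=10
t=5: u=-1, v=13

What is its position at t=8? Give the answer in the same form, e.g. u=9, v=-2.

U: cycles through 9, 1, -1 every 3 steps. Step 8 lands at position 2 of the cycle → -1.
V: linear, +3 per step → 22 at step 8.

u=-1, v=22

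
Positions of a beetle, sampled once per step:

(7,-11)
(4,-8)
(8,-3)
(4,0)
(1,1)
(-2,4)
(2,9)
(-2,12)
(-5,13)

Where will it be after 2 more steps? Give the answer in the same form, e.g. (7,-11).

(-4,21)

The moves between consecutive positions are (-3,+3), (+4,+5), (-4,+3), (-3,+1), (-3,+3), (+4,+5), (-4,+3), (-3,+1); they repeat the 4-cycle [(-3,+3), (+4,+5), (-4,+3), (-3,+1)].
step 9: apply (-3,+3) → (-8,16)
step 10: apply (+4,+5) → (-4,21)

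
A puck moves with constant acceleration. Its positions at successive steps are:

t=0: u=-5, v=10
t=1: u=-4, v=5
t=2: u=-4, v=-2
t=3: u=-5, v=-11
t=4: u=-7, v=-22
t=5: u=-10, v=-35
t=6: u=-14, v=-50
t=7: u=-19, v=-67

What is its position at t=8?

u=-25, v=-86

Successive displacements: (+1, -5), (+0, -7), (-1, -9), (-2, -11), (-3, -13), (-4, -15), (-5, -17) — each changes by (-1, -2).
step 8: u=-19, v=-67 + (-6, -19) → u=-25, v=-86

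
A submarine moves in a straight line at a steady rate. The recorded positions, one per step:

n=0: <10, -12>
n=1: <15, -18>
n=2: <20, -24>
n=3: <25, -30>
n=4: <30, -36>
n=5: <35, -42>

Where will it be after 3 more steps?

<50, -60>

Each step adds <+5, -6> to the position.
step 6: <35, -42> + <+5, -6> → <40, -48>
step 7: <40, -48> + <+5, -6> → <45, -54>
step 8: <45, -54> + <+5, -6> → <50, -60>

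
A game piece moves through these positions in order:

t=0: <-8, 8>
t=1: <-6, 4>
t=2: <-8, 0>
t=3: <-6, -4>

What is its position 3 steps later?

The first coordinate repeats the cycle [-8, -6] with period 2; step 6 mod 2 = 0, giving -8.
The second coordinate changes by -4 each step, so at step 6 it is 8 + 6·(-4) = -16.

<-8, -16>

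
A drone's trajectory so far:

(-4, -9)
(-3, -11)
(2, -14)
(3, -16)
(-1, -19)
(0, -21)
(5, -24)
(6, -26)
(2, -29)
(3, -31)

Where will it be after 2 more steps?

(9, -36)

Differencing gives (+1, -2), (+5, -3), (+1, -2), (-4, -3), (+1, -2), (+5, -3), (+1, -2), (-4, -3), (+1, -2). This is the pattern (+1, -2), (+5, -3), (+1, -2), (-4, -3) repeated.
step 10: apply (+5, -3) → (8, -34)
step 11: apply (+1, -2) → (9, -36)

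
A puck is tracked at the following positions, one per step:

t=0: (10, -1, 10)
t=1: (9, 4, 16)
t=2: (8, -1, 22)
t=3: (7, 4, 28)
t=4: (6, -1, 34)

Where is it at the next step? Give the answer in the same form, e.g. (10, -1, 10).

First: linear, -1 per step → 5 at step 5.
Second: cycles through -1, 4 every 2 steps. Step 5 lands at position 1 of the cycle → 4.
Third: linear, +6 per step → 40 at step 5.

(5, 4, 40)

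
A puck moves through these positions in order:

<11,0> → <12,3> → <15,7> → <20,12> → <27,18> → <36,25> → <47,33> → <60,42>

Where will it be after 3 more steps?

Taking differences between consecutive positions: <+1,+3>, <+3,+4>, <+5,+5>, <+7,+6>, <+9,+7>, <+11,+8>, <+13,+9>. These grow by <+2,+1> each step.
step 8: <60,42> + <+15,+10> → <75,52>
step 9: <75,52> + <+17,+11> → <92,63>
step 10: <92,63> + <+19,+12> → <111,75>

<111,75>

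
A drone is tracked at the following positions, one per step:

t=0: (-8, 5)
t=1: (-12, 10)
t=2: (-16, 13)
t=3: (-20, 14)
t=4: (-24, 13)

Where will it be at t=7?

(-36, -2)

Successive displacements: (-4, +5), (-4, +3), (-4, +1), (-4, -1) — each changes by (+0, -2).
step 5: (-24, 13) + (-4, -3) → (-28, 10)
step 6: (-28, 10) + (-4, -5) → (-32, 5)
step 7: (-32, 5) + (-4, -7) → (-36, -2)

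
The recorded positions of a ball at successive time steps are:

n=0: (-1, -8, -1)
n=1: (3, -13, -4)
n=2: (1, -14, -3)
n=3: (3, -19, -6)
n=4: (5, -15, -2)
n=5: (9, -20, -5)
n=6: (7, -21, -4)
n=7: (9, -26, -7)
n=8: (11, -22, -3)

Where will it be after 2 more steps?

The moves between consecutive positions are (+4, -5, -3), (-2, -1, +1), (+2, -5, -3), (+2, +4, +4), (+4, -5, -3), (-2, -1, +1), (+2, -5, -3), (+2, +4, +4); they repeat the 4-cycle [(+4, -5, -3), (-2, -1, +1), (+2, -5, -3), (+2, +4, +4)].
step 9: apply (+4, -5, -3) → (15, -27, -6)
step 10: apply (-2, -1, +1) → (13, -28, -5)

(13, -28, -5)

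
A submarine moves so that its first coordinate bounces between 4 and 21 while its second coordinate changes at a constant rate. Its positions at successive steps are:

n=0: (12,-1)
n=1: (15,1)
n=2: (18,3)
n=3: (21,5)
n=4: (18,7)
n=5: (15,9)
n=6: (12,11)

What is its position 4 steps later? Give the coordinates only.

(8,19)

The first coordinate reflects between 4 and 21, moving 3 per step.
  step 7: 12 → 9
  step 8: 9 → 6
  step 9: 6 → 5
  step 10: 5 → 8
The second coordinate changes by +2 each step: at step 10 it is 19.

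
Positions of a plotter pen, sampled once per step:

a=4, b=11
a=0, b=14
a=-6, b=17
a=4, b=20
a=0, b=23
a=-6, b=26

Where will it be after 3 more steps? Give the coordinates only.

a=-6, b=35

A: cycles through 4, 0, -6 every 3 steps. Step 8 lands at position 2 of the cycle → -6.
B: linear, +3 per step → 35 at step 8.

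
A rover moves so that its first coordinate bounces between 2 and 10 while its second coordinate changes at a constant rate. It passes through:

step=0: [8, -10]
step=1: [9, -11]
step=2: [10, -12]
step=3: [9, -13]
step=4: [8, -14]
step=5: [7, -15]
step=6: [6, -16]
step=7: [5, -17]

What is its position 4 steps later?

[3, -21]

The first coordinate travels 1 per step and bounces off the walls at 2 and 10.
  step 8: 5 → 4
  step 9: 4 → 3
  step 10: 3 → 2
  step 11: 2 → 3
The second coordinate changes by -1 each step: at step 11 it is -21.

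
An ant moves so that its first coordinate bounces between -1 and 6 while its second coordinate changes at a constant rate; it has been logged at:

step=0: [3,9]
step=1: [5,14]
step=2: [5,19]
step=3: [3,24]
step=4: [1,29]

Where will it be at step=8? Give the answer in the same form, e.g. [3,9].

The first coordinate reflects between -1 and 6, moving 2 per step.
  step 5: 1 → -1
  step 6: -1 → 1
  step 7: 1 → 3
  step 8: 3 → 5
The second coordinate changes by +5 each step: at step 8 it is 49.

[5,49]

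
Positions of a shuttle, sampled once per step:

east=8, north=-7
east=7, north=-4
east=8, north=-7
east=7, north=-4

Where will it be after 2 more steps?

east=7, north=-4

The jumps are (-1, +3), (+1, -3), (-1, +3) — a geometric progression with ratio -1.
step 4: east=7, north=-4 + (+1, -3) → east=8, north=-7
step 5: east=8, north=-7 + (-1, +3) → east=7, north=-4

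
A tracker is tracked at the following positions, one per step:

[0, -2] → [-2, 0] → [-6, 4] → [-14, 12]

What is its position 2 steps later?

The jumps are [-2, +2], [-4, +4], [-8, +8] — a geometric progression with ratio 2.
step 4: [-14, 12] + [-16, +16] → [-30, 28]
step 5: [-30, 28] + [-32, +32] → [-62, 60]

[-62, 60]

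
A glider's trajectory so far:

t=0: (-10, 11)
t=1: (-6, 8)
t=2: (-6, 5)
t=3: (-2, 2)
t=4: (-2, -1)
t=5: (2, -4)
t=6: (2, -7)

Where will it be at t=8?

(6, -13)

Differencing gives (+4, -3), (+0, -3), (+4, -3), (+0, -3), (+4, -3), (+0, -3). This is the pattern (+4, -3), (+0, -3) repeated.
step 7: apply (+4, -3) → (6, -10)
step 8: apply (+0, -3) → (6, -13)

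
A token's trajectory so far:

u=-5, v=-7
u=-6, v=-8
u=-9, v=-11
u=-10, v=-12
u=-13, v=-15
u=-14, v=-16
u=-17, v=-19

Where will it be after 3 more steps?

u=-22, v=-24

Step-to-step displacements: (-1,-1), (-3,-3), (-1,-1), (-3,-3), (-1,-1), (-3,-3) — a repeating cycle of length 2.
step 7: apply (-1,-1) → u=-18, v=-20
step 8: apply (-3,-3) → u=-21, v=-23
step 9: apply (-1,-1) → u=-22, v=-24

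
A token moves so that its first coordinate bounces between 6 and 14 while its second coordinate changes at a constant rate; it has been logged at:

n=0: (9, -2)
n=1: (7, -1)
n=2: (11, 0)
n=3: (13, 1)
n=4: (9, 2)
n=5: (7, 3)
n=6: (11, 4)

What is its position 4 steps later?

(11, 8)

The first coordinate travels 4 per step and bounces off the walls at 6 and 14.
  step 7: 11 → 13
  step 8: 13 → 9
  step 9: 9 → 7
  step 10: 7 → 11
The second coordinate changes by +1 each step: at step 10 it is 8.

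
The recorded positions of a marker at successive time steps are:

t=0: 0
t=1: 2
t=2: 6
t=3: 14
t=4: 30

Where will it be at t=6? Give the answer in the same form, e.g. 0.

126

Consecutive displacements +2, +4, +8, +16 scale by a factor of 2 each step.
step 5: 30 + 32 → 62
step 6: 62 + 64 → 126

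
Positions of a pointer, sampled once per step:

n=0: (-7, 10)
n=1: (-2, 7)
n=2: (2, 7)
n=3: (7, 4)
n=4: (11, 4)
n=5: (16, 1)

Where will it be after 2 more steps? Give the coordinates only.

(25, -2)

Differencing gives (+5, -3), (+4, +0), (+5, -3), (+4, +0), (+5, -3). This is the pattern (+5, -3), (+4, +0) repeated.
step 6: apply (+4, +0) → (20, 1)
step 7: apply (+5, -3) → (25, -2)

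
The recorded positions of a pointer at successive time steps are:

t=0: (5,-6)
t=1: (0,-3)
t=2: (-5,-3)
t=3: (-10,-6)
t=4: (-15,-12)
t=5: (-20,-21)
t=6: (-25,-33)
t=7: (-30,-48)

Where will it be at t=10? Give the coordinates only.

(-45,-111)

Taking differences between consecutive positions: (-5,+3), (-5,+0), (-5,-3), (-5,-6), (-5,-9), (-5,-12), (-5,-15). These grow by (+0,-3) each step.
step 8: (-30,-48) + (-5,-18) → (-35,-66)
step 9: (-35,-66) + (-5,-21) → (-40,-87)
step 10: (-40,-87) + (-5,-24) → (-45,-111)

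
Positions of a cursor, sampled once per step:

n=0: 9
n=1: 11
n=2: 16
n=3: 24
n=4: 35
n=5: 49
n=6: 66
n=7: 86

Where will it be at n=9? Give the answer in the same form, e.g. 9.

Taking differences between consecutive positions: +2, +5, +8, +11, +14, +17, +20. These grow by +3 each step.
step 8: 86 + 23 → 109
step 9: 109 + 26 → 135

135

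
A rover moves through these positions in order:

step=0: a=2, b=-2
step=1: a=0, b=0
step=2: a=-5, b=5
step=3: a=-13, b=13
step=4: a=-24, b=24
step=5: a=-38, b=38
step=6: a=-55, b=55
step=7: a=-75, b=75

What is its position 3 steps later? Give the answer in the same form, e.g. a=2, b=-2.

a=-153, b=153

Taking differences between consecutive positions: (-2, +2), (-5, +5), (-8, +8), (-11, +11), (-14, +14), (-17, +17), (-20, +20). These grow by (-3, +3) each step.
step 8: a=-75, b=75 + (-23, +23) → a=-98, b=98
step 9: a=-98, b=98 + (-26, +26) → a=-124, b=124
step 10: a=-124, b=124 + (-29, +29) → a=-153, b=153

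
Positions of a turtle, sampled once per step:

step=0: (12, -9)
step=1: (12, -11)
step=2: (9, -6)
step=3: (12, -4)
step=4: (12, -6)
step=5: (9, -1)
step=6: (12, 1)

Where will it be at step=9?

Differencing gives (+0, -2), (-3, +5), (+3, +2), (+0, -2), (-3, +5), (+3, +2). This is the pattern (+0, -2), (-3, +5), (+3, +2) repeated.
step 7: apply (+0, -2) → (12, -1)
step 8: apply (-3, +5) → (9, 4)
step 9: apply (+3, +2) → (12, 6)

(12, 6)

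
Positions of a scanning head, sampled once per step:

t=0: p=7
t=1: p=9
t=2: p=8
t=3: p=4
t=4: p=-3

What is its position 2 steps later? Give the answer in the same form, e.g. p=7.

p=-26

Successive displacements: +2, -1, -4, -7 — each changes by -3.
step 5: -3 − 10 → p=-13
step 6: -13 − 13 → p=-26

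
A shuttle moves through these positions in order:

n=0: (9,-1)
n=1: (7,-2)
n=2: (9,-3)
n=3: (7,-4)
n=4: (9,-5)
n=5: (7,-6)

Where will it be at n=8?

(9,-9)

The first coordinate repeats the cycle [9, 7] with period 2; step 8 mod 2 = 0, giving 9.
The second coordinate changes by -1 each step, so at step 8 it is -1 + 8·(-1) = -9.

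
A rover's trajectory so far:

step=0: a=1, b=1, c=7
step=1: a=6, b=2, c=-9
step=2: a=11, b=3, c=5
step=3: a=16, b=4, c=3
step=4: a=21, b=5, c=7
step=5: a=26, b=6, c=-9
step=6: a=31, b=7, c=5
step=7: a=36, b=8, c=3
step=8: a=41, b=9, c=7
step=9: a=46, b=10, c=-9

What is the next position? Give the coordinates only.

The a coordinate changes by +5 each step, so at step 10 it is 1 + 10·(5) = 51.
The b coordinate changes by +1 each step, so at step 10 it is 1 + 10·(1) = 11.
The c coordinate repeats the cycle [7, -9, 5, 3] with period 4; step 10 mod 4 = 2, giving 5.

a=51, b=11, c=5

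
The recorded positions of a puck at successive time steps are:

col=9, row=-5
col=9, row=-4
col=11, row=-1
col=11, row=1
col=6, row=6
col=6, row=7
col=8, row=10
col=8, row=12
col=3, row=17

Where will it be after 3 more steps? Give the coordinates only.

Differencing gives (+0,+1), (+2,+3), (+0,+2), (-5,+5), (+0,+1), (+2,+3), (+0,+2), (-5,+5). This is the pattern (+0,+1), (+2,+3), (+0,+2), (-5,+5) repeated.
step 9: apply (+0,+1) → col=3, row=18
step 10: apply (+2,+3) → col=5, row=21
step 11: apply (+0,+2) → col=5, row=23

col=5, row=23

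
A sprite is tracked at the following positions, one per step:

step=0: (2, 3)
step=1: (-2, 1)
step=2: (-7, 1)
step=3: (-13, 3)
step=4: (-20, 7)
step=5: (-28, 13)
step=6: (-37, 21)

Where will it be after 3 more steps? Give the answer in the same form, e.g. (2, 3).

First differences are (-4, -2), (-5, +0), (-6, +2), (-7, +4), (-8, +6), (-9, +8); their common second difference is (-1, +2) (constant acceleration).
step 7: (-37, 21) + (-10, +10) → (-47, 31)
step 8: (-47, 31) + (-11, +12) → (-58, 43)
step 9: (-58, 43) + (-12, +14) → (-70, 57)

(-70, 57)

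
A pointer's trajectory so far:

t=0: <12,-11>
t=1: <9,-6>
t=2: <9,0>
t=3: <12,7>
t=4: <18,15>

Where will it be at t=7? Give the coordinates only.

<54,45>

Successive displacements: <-3,+5>, <+0,+6>, <+3,+7>, <+6,+8> — each changes by <+3,+1>.
step 5: <18,15> + <+9,+9> → <27,24>
step 6: <27,24> + <+12,+10> → <39,34>
step 7: <39,34> + <+15,+11> → <54,45>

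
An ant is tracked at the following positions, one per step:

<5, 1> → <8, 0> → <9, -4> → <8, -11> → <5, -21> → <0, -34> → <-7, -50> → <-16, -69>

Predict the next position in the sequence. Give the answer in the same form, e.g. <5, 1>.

Taking differences between consecutive positions: <+3, -1>, <+1, -4>, <-1, -7>, <-3, -10>, <-5, -13>, <-7, -16>, <-9, -19>. These grow by <-2, -3> each step.
step 8: <-16, -69> + <-11, -22> → <-27, -91>

<-27, -91>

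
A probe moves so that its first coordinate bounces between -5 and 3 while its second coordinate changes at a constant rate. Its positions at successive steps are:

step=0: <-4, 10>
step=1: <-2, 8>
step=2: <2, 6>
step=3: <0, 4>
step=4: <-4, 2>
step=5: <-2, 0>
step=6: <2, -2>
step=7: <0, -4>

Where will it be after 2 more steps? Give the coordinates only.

<-2, -8>

The first coordinate reflects between -5 and 3, moving 4 per step.
  step 8: 0 → -4
  step 9: -4 → -2
The second coordinate changes by -2 each step: at step 9 it is -8.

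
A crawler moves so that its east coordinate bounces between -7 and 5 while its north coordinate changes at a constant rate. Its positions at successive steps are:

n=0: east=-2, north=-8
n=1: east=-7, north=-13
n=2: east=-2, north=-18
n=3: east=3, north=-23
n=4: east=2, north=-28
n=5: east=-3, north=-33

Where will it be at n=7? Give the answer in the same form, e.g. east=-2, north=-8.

The east coordinate reflects between -7 and 5, moving 5 per step.
  step 6: -3 → -6
  step 7: -6 → -1
The north coordinate changes by -5 each step: at step 7 it is -43.

east=-1, north=-43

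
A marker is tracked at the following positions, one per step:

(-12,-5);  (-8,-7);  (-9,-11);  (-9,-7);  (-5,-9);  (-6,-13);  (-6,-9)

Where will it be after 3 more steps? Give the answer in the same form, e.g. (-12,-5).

(-3,-11)

Differencing gives (+4,-2), (-1,-4), (+0,+4), (+4,-2), (-1,-4), (+0,+4). This is the pattern (+4,-2), (-1,-4), (+0,+4) repeated.
step 7: apply (+4,-2) → (-2,-11)
step 8: apply (-1,-4) → (-3,-15)
step 9: apply (+0,+4) → (-3,-11)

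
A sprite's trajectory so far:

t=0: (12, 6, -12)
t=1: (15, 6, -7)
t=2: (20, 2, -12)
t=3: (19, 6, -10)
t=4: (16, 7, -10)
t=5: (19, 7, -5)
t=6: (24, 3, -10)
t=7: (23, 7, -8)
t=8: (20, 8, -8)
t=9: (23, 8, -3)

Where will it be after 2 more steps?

(27, 8, -6)

Step-to-step displacements: (+3, +0, +5), (+5, -4, -5), (-1, +4, +2), (-3, +1, +0), (+3, +0, +5), (+5, -4, -5), (-1, +4, +2), (-3, +1, +0), (+3, +0, +5) — a repeating cycle of length 4.
step 10: apply (+5, -4, -5) → (28, 4, -8)
step 11: apply (-1, +4, +2) → (27, 8, -6)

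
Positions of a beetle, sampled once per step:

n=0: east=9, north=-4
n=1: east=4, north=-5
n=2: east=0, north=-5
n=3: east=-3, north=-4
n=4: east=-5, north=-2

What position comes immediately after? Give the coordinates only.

east=-6, north=1

Taking differences between consecutive positions: (-5, -1), (-4, +0), (-3, +1), (-2, +2). These grow by (+1, +1) each step.
step 5: east=-5, north=-2 + (-1, +3) → east=-6, north=1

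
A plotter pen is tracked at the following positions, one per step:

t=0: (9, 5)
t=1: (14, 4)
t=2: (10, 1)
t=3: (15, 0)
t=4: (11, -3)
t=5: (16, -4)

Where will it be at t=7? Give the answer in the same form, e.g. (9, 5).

(17, -8)

Step-to-step displacements: (+5, -1), (-4, -3), (+5, -1), (-4, -3), (+5, -1) — a repeating cycle of length 2.
step 6: apply (-4, -3) → (12, -7)
step 7: apply (+5, -1) → (17, -8)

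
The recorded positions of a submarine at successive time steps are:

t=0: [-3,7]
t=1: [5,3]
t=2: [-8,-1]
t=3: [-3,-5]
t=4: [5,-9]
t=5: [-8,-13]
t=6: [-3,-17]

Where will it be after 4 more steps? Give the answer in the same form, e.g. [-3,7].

[5,-33]

First: cycles through -3, 5, -8 every 3 steps. Step 10 lands at position 1 of the cycle → 5.
Second: linear, -4 per step → -33 at step 10.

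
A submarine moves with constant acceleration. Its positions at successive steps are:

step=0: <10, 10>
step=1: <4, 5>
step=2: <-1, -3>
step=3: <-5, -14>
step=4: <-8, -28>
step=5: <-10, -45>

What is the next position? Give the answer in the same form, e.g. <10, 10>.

<-11, -65>

First differences are <-6, -5>, <-5, -8>, <-4, -11>, <-3, -14>, <-2, -17>; their common second difference is <+1, -3> (constant acceleration).
step 6: <-10, -45> + <-1, -20> → <-11, -65>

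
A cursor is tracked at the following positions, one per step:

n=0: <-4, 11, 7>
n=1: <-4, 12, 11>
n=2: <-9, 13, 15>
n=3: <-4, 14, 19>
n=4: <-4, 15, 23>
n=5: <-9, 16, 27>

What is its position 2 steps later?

<-4, 18, 35>

The first coordinate repeats the cycle [-4, -4, -9] with period 3; step 7 mod 3 = 1, giving -4.
The second coordinate changes by +1 each step, so at step 7 it is 11 + 7·(1) = 18.
The third coordinate changes by +4 each step, so at step 7 it is 7 + 7·(4) = 35.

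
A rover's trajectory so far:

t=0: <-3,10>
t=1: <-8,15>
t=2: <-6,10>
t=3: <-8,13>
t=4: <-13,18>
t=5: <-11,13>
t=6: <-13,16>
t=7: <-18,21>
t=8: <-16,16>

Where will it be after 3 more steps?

Step-to-step displacements: <-5,+5>, <+2,-5>, <-2,+3>, <-5,+5>, <+2,-5>, <-2,+3>, <-5,+5>, <+2,-5> — a repeating cycle of length 3.
step 9: apply <-2,+3> → <-18,19>
step 10: apply <-5,+5> → <-23,24>
step 11: apply <+2,-5> → <-21,19>

<-21,19>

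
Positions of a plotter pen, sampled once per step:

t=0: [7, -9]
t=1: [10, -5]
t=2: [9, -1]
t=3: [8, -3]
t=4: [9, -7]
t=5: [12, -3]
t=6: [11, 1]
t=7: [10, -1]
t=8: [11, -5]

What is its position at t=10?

Step-to-step displacements: [+3, +4], [-1, +4], [-1, -2], [+1, -4], [+3, +4], [-1, +4], [-1, -2], [+1, -4] — a repeating cycle of length 4.
step 9: apply [+3, +4] → [14, -1]
step 10: apply [-1, +4] → [13, 3]

[13, 3]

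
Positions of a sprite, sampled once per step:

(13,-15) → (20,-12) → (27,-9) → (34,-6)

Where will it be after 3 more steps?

(55,3)

The position changes by (+7,+3) every step.
step 4: (34,-6) + (+7,+3) → (41,-3)
step 5: (41,-3) + (+7,+3) → (48,0)
step 6: (48,0) + (+7,+3) → (55,3)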